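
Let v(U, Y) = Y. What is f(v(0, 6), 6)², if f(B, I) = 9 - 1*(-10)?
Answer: 361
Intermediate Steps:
f(B, I) = 19 (f(B, I) = 9 + 10 = 19)
f(v(0, 6), 6)² = 19² = 361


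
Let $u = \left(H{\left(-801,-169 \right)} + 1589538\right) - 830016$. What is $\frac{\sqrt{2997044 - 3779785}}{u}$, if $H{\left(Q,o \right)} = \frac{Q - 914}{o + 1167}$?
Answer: $\frac{998 i \sqrt{782741}}{758001241} \approx 0.0011648 i$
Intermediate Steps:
$H{\left(Q,o \right)} = \frac{-914 + Q}{1167 + o}$
$u = \frac{758001241}{998}$ ($u = \left(\frac{-914 - 801}{1167 - 169} + 1589538\right) - 830016 = \left(\frac{1}{998} \left(-1715\right) + 1589538\right) - 830016 = \left(- \frac{1715}{998} + 1589538\right) - 830016 = \frac{1586357209}{998} - 830016 = \frac{758001241}{998} \approx 7.5952 \cdot 10^{5}$)
$\frac{\sqrt{2997044 - 3779785}}{u} = \frac{\sqrt{2997044 - 3779785}}{\frac{758001241}{998}} = \sqrt{-782741} \cdot \frac{998}{758001241} = i \sqrt{782741} \cdot \frac{998}{758001241} = \frac{998 i \sqrt{782741}}{758001241}$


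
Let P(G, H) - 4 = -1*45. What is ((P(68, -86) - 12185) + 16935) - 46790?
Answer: -42081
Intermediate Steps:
P(G, H) = -41 (P(G, H) = 4 - 1*45 = 4 - 45 = -41)
((P(68, -86) - 12185) + 16935) - 46790 = ((-41 - 12185) + 16935) - 46790 = (-12226 + 16935) - 46790 = 4709 - 46790 = -42081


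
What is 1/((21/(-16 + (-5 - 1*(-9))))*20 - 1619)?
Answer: -1/1654 ≈ -0.00060460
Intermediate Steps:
1/((21/(-16 + (-5 - 1*(-9))))*20 - 1619) = 1/((21/(-16 + (-5 + 9)))*20 - 1619) = 1/((21/(-16 + 4))*20 - 1619) = 1/((21/(-12))*20 - 1619) = 1/(-1/12*21*20 - 1619) = 1/(-7/4*20 - 1619) = 1/(-35 - 1619) = 1/(-1654) = -1/1654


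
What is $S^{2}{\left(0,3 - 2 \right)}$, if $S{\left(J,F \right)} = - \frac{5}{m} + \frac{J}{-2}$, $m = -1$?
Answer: $25$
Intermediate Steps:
$S{\left(J,F \right)} = 5 - \frac{J}{2}$ ($S{\left(J,F \right)} = - \frac{5}{-1} + \frac{J}{-2} = \left(-5\right) \left(-1\right) + J \left(- \frac{1}{2}\right) = 5 - \frac{J}{2}$)
$S^{2}{\left(0,3 - 2 \right)} = \left(5 - 0\right)^{2} = \left(5 + 0\right)^{2} = 5^{2} = 25$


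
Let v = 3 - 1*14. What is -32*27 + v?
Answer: -875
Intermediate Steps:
v = -11 (v = 3 - 14 = -11)
-32*27 + v = -32*27 - 11 = -864 - 11 = -875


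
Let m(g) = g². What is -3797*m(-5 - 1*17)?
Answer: -1837748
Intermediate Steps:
-3797*m(-5 - 1*17) = -3797*(-5 - 1*17)² = -3797*(-5 - 17)² = -3797*(-22)² = -3797*484 = -1837748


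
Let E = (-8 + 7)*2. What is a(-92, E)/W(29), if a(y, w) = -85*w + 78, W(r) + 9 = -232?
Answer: -248/241 ≈ -1.0290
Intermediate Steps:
E = -2 (E = -1*2 = -2)
W(r) = -241 (W(r) = -9 - 232 = -241)
a(y, w) = 78 - 85*w
a(-92, E)/W(29) = (78 - 85*(-2))/(-241) = (78 + 170)*(-1/241) = 248*(-1/241) = -248/241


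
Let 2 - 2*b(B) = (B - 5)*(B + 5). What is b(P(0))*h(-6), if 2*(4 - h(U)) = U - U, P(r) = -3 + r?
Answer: 36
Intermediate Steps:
h(U) = 4 (h(U) = 4 - (U - U)/2 = 4 - 1/2*0 = 4 + 0 = 4)
b(B) = 1 - (-5 + B)*(5 + B)/2 (b(B) = 1 - (B - 5)*(B + 5)/2 = 1 - (-5 + B)*(5 + B)/2)
b(P(0))*h(-6) = (27/2 - (-3 + 0)**2/2)*4 = (27/2 - 1/2*(-3)**2)*4 = (27/2 - 1/2*9)*4 = (27/2 - 9/2)*4 = 9*4 = 36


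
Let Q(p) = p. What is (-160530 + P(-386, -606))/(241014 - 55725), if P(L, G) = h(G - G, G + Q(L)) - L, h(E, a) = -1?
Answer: -160145/185289 ≈ -0.86430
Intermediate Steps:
P(L, G) = -1 - L
(-160530 + P(-386, -606))/(241014 - 55725) = (-160530 + (-1 - 1*(-386)))/(241014 - 55725) = (-160530 + (-1 + 386))/185289 = (-160530 + 385)*(1/185289) = -160145*1/185289 = -160145/185289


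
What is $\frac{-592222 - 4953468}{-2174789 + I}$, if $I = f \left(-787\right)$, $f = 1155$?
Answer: $\frac{2772845}{1541887} \approx 1.7983$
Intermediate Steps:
$I = -908985$ ($I = 1155 \left(-787\right) = -908985$)
$\frac{-592222 - 4953468}{-2174789 + I} = \frac{-592222 - 4953468}{-2174789 - 908985} = - \frac{5545690}{-3083774} = \left(-5545690\right) \left(- \frac{1}{3083774}\right) = \frac{2772845}{1541887}$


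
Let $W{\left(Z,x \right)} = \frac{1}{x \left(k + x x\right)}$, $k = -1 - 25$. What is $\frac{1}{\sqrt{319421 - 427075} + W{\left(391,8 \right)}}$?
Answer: $- \frac{304 i}{- i + 304 \sqrt{107654}} \approx 3.0556 \cdot 10^{-8} - 0.0030478 i$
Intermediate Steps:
$k = -26$ ($k = -1 - 25 = -26$)
$W{\left(Z,x \right)} = \frac{1}{x \left(-26 + x^{2}\right)}$ ($W{\left(Z,x \right)} = \frac{1}{x \left(-26 + x x\right)} = \frac{1}{x \left(-26 + x^{2}\right)}$)
$\frac{1}{\sqrt{319421 - 427075} + W{\left(391,8 \right)}} = \frac{1}{\sqrt{319421 - 427075} + \frac{1}{8 \left(-26 + 8^{2}\right)}} = \frac{1}{\sqrt{-107654} + \frac{1}{8 \left(-26 + 64\right)}} = \frac{1}{i \sqrt{107654} + \frac{1}{8 \cdot 38}} = \frac{1}{i \sqrt{107654} + \frac{1}{8} \cdot \frac{1}{38}} = \frac{1}{i \sqrt{107654} + \frac{1}{304}} = \frac{1}{\frac{1}{304} + i \sqrt{107654}}$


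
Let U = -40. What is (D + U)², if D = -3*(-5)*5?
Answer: 1225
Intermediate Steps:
D = 75 (D = 15*5 = 75)
(D + U)² = (75 - 40)² = 35² = 1225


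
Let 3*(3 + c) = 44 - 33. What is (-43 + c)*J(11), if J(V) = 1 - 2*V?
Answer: 889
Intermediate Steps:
c = 2/3 (c = -3 + (44 - 33)/3 = -3 + (1/3)*11 = -3 + 11/3 = 2/3 ≈ 0.66667)
(-43 + c)*J(11) = (-43 + 2/3)*(1 - 2*11) = -127*(1 - 22)/3 = -127/3*(-21) = 889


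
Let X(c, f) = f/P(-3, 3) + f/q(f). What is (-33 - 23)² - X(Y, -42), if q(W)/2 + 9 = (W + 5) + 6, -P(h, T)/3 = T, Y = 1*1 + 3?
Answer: 375697/120 ≈ 3130.8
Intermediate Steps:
Y = 4 (Y = 1 + 3 = 4)
P(h, T) = -3*T
q(W) = 4 + 2*W (q(W) = -18 + 2*((W + 5) + 6) = -18 + 2*((5 + W) + 6) = -18 + 2*(11 + W) = -18 + (22 + 2*W) = 4 + 2*W)
X(c, f) = -f/9 + f/(4 + 2*f) (X(c, f) = f/((-3*3)) + f/(4 + 2*f) = f/(-9) + f/(4 + 2*f) = f*(-⅑) + f/(4 + 2*f) = -f/9 + f/(4 + 2*f))
(-33 - 23)² - X(Y, -42) = (-33 - 23)² - (-42)*(5 - 2*(-42))/(18*(2 - 42)) = (-56)² - (-42)*(5 + 84)/(18*(-40)) = 3136 - (-42)*(-1)*89/(18*40) = 3136 - 1*623/120 = 3136 - 623/120 = 375697/120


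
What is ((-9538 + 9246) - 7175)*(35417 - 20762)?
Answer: -109428885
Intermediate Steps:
((-9538 + 9246) - 7175)*(35417 - 20762) = (-292 - 7175)*14655 = -7467*14655 = -109428885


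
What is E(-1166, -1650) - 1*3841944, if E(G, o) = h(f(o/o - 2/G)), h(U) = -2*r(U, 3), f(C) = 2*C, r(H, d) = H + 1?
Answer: -2239856854/583 ≈ -3.8420e+6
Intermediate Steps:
r(H, d) = 1 + H
h(U) = -2 - 2*U (h(U) = -2*(1 + U) = -2 - 2*U)
E(G, o) = -6 + 8/G (E(G, o) = -2 - 4*(o/o - 2/G) = -2 - 4*(1 - 2/G) = -2 - 2*(2 - 4/G) = -2 + (-4 + 8/G) = -6 + 8/G)
E(-1166, -1650) - 1*3841944 = (-6 + 8/(-1166)) - 1*3841944 = (-6 + 8*(-1/1166)) - 3841944 = (-6 - 4/583) - 3841944 = -3502/583 - 3841944 = -2239856854/583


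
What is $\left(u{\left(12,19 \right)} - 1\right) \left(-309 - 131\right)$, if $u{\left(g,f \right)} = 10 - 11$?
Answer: $880$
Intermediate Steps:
$u{\left(g,f \right)} = -1$
$\left(u{\left(12,19 \right)} - 1\right) \left(-309 - 131\right) = \left(-1 - 1\right) \left(-309 - 131\right) = \left(-2\right) \left(-440\right) = 880$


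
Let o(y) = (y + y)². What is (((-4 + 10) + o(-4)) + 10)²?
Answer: 6400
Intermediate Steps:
o(y) = 4*y² (o(y) = (2*y)² = 4*y²)
(((-4 + 10) + o(-4)) + 10)² = (((-4 + 10) + 4*(-4)²) + 10)² = ((6 + 4*16) + 10)² = ((6 + 64) + 10)² = (70 + 10)² = 80² = 6400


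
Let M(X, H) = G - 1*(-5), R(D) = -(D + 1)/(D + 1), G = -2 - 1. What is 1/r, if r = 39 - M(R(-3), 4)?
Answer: 1/37 ≈ 0.027027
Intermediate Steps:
G = -3
R(D) = -1 (R(D) = -(1 + D)/(1 + D) = -1*1 = -1)
M(X, H) = 2 (M(X, H) = -3 - 1*(-5) = -3 + 5 = 2)
r = 37 (r = 39 - 1*2 = 39 - 2 = 37)
1/r = 1/37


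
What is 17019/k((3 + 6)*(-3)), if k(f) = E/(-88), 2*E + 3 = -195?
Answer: 15128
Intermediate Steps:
E = -99 (E = -3/2 + (½)*(-195) = -3/2 - 195/2 = -99)
k(f) = 9/8 (k(f) = -99/(-88) = -99*(-1/88) = 9/8)
17019/k((3 + 6)*(-3)) = 17019/(9/8) = 17019*(8/9) = 15128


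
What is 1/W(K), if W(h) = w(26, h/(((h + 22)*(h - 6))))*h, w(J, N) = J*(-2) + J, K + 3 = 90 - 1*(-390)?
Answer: -1/12402 ≈ -8.0632e-5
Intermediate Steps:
K = 477 (K = -3 + (90 - 1*(-390)) = -3 + (90 + 390) = -3 + 480 = 477)
w(J, N) = -J (w(J, N) = -2*J + J = -J)
W(h) = -26*h (W(h) = (-1*26)*h = -26*h)
1/W(K) = 1/(-26*477) = 1/(-12402) = -1/12402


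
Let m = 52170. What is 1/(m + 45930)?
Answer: 1/98100 ≈ 1.0194e-5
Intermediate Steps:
1/(m + 45930) = 1/(52170 + 45930) = 1/98100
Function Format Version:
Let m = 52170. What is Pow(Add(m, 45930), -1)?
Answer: Rational(1, 98100) ≈ 1.0194e-5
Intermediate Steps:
Pow(Add(m, 45930), -1) = Pow(Add(52170, 45930), -1) = Pow(98100, -1) = Rational(1, 98100)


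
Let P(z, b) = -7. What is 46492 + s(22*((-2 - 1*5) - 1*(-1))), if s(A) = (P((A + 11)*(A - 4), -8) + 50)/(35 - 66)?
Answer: 1441209/31 ≈ 46491.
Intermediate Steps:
s(A) = -43/31 (s(A) = (-7 + 50)/(35 - 66) = 43/(-31) = 43*(-1/31) = -43/31)
46492 + s(22*((-2 - 1*5) - 1*(-1))) = 46492 - 43/31 = 1441209/31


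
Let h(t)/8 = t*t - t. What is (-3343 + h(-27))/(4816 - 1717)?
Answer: 2705/3099 ≈ 0.87286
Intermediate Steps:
h(t) = -8*t + 8*t² (h(t) = 8*(t*t - t) = 8*(t² - t) = -8*t + 8*t²)
(-3343 + h(-27))/(4816 - 1717) = (-3343 + 8*(-27)*(-1 - 27))/(4816 - 1717) = (-3343 + 8*(-27)*(-28))/3099 = (-3343 + 6048)*(1/3099) = 2705*(1/3099) = 2705/3099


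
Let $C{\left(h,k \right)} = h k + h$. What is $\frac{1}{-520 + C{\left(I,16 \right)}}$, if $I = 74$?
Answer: $\frac{1}{738} \approx 0.001355$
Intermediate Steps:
$C{\left(h,k \right)} = h + h k$
$\frac{1}{-520 + C{\left(I,16 \right)}} = \frac{1}{-520 + 74 \left(1 + 16\right)} = \frac{1}{-520 + 74 \cdot 17} = \frac{1}{-520 + 1258} = \frac{1}{738}$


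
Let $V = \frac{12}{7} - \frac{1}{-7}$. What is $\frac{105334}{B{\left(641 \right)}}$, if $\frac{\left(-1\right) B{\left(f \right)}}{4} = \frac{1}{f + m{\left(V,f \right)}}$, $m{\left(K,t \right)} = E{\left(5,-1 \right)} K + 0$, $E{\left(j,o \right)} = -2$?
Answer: $- \frac{234947487}{14} \approx -1.6782 \cdot 10^{7}$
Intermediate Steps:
$V = \frac{13}{7}$ ($V = 12 \cdot \frac{1}{7} - - \frac{1}{7} = \frac{12}{7} + \frac{1}{7} = \frac{13}{7} \approx 1.8571$)
$m{\left(K,t \right)} = - 2 K$ ($m{\left(K,t \right)} = - 2 K + 0 = - 2 K$)
$B{\left(f \right)} = - \frac{4}{- \frac{26}{7} + f}$ ($B{\left(f \right)} = - \frac{4}{f - \frac{26}{7}} = - \frac{4}{- \frac{26}{7} + f}$)
$\frac{105334}{B{\left(641 \right)}} = \frac{105334}{\left(-28\right) \frac{1}{-26 + 7 \cdot 641}} = \frac{105334}{\left(-28\right) \frac{1}{-26 + 4487}} = \frac{105334}{\left(-28\right) \frac{1}{4461}} = \frac{105334}{- \frac{28}{4461}} = 105334 \left(- \frac{4461}{28}\right) = - \frac{234947487}{14}$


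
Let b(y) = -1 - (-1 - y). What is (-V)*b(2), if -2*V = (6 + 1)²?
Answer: 49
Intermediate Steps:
b(y) = y (b(y) = -1 + (1 + y) = y)
V = -49/2 (V = -(6 + 1)²/2 = -½*7² = -½*49 = -49/2 ≈ -24.500)
(-V)*b(2) = -1*(-49/2)*2 = (49/2)*2 = 49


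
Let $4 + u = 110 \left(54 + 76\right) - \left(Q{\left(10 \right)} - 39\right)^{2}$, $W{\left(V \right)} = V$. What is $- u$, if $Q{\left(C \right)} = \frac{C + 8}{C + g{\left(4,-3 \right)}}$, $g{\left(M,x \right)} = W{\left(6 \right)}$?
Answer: $- \frac{823135}{64} \approx -12861.0$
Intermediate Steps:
$g{\left(M,x \right)} = 6$
$Q{\left(C \right)} = \frac{8 + C}{6 + C}$ ($Q{\left(C \right)} = \frac{C + 8}{C + 6} = \frac{8 + C}{6 + C}$)
$u = \frac{823135}{64}$ ($u = -4 - \left(\left(\frac{8 + 10}{6 + 10} - 39\right)^{2} - 110 \left(54 + 76\right)\right) = -4 + \left(110 \cdot 130 - \left(\frac{1}{16} \cdot 18 - 39\right)^{2}\right) = -4 + \left(14300 - \left(\frac{1}{16} \cdot 18 - 39\right)^{2}\right) = -4 + \left(14300 - \left(\frac{9}{8} - 39\right)^{2}\right) = -4 + \left(14300 - \left(- \frac{303}{8}\right)^{2}\right) = -4 + \left(14300 - \frac{91809}{64}\right) = -4 + \frac{823391}{64} = \frac{823135}{64} \approx 12861.0$)
$- u = \left(-1\right) \frac{823135}{64} = - \frac{823135}{64}$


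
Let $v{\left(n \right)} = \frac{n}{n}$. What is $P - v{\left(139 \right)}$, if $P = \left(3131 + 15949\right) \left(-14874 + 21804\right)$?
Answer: $132224399$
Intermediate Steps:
$v{\left(n \right)} = 1$
$P = 132224400$ ($P = 19080 \cdot 6930 = 132224400$)
$P - v{\left(139 \right)} = 132224400 - 1 = 132224399$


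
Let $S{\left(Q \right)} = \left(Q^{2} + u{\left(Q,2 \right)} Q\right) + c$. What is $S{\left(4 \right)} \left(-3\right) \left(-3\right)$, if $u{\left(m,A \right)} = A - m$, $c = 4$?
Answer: $108$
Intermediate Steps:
$S{\left(Q \right)} = 4 + Q^{2} + Q \left(2 - Q\right)$ ($S{\left(Q \right)} = \left(Q^{2} + \left(2 - Q\right) Q\right) + 4 = \left(Q^{2} + Q \left(2 - Q\right)\right) + 4 = 4 + Q^{2} + Q \left(2 - Q\right)$)
$S{\left(4 \right)} \left(-3\right) \left(-3\right) = \left(4 + 2 \cdot 4\right) \left(-3\right) \left(-3\right) = \left(4 + 8\right) \left(-3\right) \left(-3\right) = 12 \left(-3\right) \left(-3\right) = \left(-36\right) \left(-3\right) = 108$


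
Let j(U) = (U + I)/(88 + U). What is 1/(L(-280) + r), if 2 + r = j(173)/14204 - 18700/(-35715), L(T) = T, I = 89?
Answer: -4413473982/1242288502253 ≈ -0.0035527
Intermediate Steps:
j(U) = (89 + U)/(88 + U) (j(U) = (U + 89)/(88 + U) = (89 + U)/(88 + U))
r = -6515787293/4413473982 (r = -2 + (((89 + 173)/(88 + 173))/14204 - 18700/(-35715)) = -2 + ((262/261)*(1/14204) - 18700*(-1/35715)) = -2 + (((1/261)*262)*(1/14204) + 3740/7143) = -2 + ((262/261)*(1/14204) + 3740/7143) = -2 + (131/1853622 + 3740/7143) = -2 + 2311160671/4413473982 = -6515787293/4413473982 ≈ -1.4763)
1/(L(-280) + r) = 1/(-280 - 6515787293/4413473982) = 1/(-1242288502253/4413473982) = -4413473982/1242288502253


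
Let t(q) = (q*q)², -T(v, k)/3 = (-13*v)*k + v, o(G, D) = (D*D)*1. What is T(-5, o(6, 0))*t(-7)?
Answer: 36015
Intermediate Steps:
o(G, D) = D² (o(G, D) = D²*1 = D²)
T(v, k) = -3*v + 39*k*v (T(v, k) = -3*((-13*v)*k + v) = -3*(-13*k*v + v) = -3*(v - 13*k*v) = -3*v + 39*k*v)
t(q) = q⁴ (t(q) = (q²)² = q⁴)
T(-5, o(6, 0))*t(-7) = (3*(-5)*(-1 + 13*0²))*(-7)⁴ = (3*(-5)*(-1 + 13*0))*2401 = (3*(-5)*(-1 + 0))*2401 = (3*(-5)*(-1))*2401 = 15*2401 = 36015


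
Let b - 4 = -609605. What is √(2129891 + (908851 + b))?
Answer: √2429141 ≈ 1558.6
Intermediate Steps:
b = -609601 (b = 4 - 609605 = -609601)
√(2129891 + (908851 + b)) = √(2129891 + (908851 - 609601)) = √(2129891 + 299250) = √2429141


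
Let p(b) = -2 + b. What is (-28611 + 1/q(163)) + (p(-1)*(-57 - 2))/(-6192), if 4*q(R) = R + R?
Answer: -9625661441/336432 ≈ -28611.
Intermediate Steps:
q(R) = R/2 (q(R) = (R + R)/4 = (2*R)/4 = R/2)
(-28611 + 1/q(163)) + (p(-1)*(-57 - 2))/(-6192) = (-28611 + 1/((½)*163)) + ((-2 - 1)*(-57 - 2))/(-6192) = (-28611 + 1/(163/2)) - 3*(-59)*(-1/6192) = (-28611 + 2/163) + 177*(-1/6192) = -4663591/163 - 59/2064 = -9625661441/336432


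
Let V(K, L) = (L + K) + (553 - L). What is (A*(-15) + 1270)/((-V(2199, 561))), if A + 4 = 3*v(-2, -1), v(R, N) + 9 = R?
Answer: -1825/2752 ≈ -0.66315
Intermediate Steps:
v(R, N) = -9 + R
V(K, L) = 553 + K (V(K, L) = (K + L) + (553 - L) = 553 + K)
A = -37 (A = -4 + 3*(-9 - 2) = -4 + 3*(-11) = -4 - 33 = -37)
(A*(-15) + 1270)/((-V(2199, 561))) = (-37*(-15) + 1270)/((-(553 + 2199))) = (555 + 1270)/((-1*2752)) = 1825/(-2752) = 1825*(-1/2752) = -1825/2752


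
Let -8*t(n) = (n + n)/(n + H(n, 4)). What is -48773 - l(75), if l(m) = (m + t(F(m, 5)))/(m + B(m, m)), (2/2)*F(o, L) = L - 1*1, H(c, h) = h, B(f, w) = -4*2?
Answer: -26142927/536 ≈ -48774.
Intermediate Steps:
B(f, w) = -8
F(o, L) = -1 + L (F(o, L) = L - 1*1 = L - 1 = -1 + L)
t(n) = -n/(4*(4 + n)) (t(n) = -(n + n)/(8*(n + 4)) = -2*n/(8*(4 + n)) = -n/(4*(4 + n)))
l(m) = (-⅛ + m)/(-8 + m) (l(m) = (m - (-1 + 5)/(16 + 4*(-1 + 5)))/(m - 8) = (m - 1*4/(16 + 4*4))/(-8 + m) = (m - 1*4/(16 + 16))/(-8 + m) = (m - 1*4/32)/(-8 + m) = (m - 1*4*1/32)/(-8 + m) = (m - ⅛)/(-8 + m) = (-⅛ + m)/(-8 + m))
-48773 - l(75) = -48773 - (-⅛ + 75)/(-8 + 75) = -48773 - 599/(67*8) = -48773 - 1*599/536 = -48773 - 599/536 = -26142927/536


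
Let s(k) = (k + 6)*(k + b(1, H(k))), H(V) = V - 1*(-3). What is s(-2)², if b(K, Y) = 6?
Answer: 256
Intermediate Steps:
H(V) = 3 + V (H(V) = V + 3 = 3 + V)
s(k) = (6 + k)² (s(k) = (k + 6)*(k + 6) = (6 + k)*(6 + k) = (6 + k)²)
s(-2)² = (36 + (-2)² + 12*(-2))² = (36 + 4 - 24)² = 16² = 256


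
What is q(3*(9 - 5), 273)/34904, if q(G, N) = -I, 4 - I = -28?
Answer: -4/4363 ≈ -0.00091680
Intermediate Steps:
I = 32 (I = 4 - 1*(-28) = 4 + 28 = 32)
q(G, N) = -32 (q(G, N) = -1*32 = -32)
q(3*(9 - 5), 273)/34904 = -32/34904 = -32*1/34904 = -4/4363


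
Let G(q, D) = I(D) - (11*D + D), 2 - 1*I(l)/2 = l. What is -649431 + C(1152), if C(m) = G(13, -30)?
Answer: -649007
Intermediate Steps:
I(l) = 4 - 2*l
G(q, D) = 4 - 14*D (G(q, D) = (4 - 2*D) - (11*D + D) = (4 - 2*D) - 12*D = 4 - 14*D)
C(m) = 424 (C(m) = 4 - 14*(-30) = 4 + 420 = 424)
-649431 + C(1152) = -649431 + 424 = -649007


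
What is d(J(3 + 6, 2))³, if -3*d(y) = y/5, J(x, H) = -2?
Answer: 8/3375 ≈ 0.0023704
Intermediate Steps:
d(y) = -y/15 (d(y) = -y/(3*5) = -y/15)
d(J(3 + 6, 2))³ = (-1/15*(-2))³ = (2/15)³ = 8/3375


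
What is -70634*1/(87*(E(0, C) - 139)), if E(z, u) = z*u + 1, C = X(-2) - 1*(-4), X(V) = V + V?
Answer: 35317/6003 ≈ 5.8832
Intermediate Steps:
X(V) = 2*V
C = 0 (C = 2*(-2) - 1*(-4) = -4 + 4 = 0)
E(z, u) = 1 + u*z (E(z, u) = u*z + 1 = 1 + u*z)
-70634*1/(87*(E(0, C) - 139)) = -70634*1/(87*((1 + 0*0) - 139)) = -70634*1/(87*((1 + 0) - 139)) = -70634*1/(87*(1 - 139)) = -70634/((-138*87)) = -70634/(-12006) = -70634*(-1/12006) = 35317/6003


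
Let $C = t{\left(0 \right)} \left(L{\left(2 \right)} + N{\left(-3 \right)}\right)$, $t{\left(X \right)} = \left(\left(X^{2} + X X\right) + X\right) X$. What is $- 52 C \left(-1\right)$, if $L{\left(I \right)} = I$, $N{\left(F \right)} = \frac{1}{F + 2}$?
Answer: $0$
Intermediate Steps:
$t{\left(X \right)} = X \left(X + 2 X^{2}\right)$ ($t{\left(X \right)} = \left(\left(X^{2} + X^{2}\right) + X\right) X = \left(2 X^{2} + X\right) X = \left(X + 2 X^{2}\right) X = X \left(X + 2 X^{2}\right)$)
$N{\left(F \right)} = \frac{1}{2 + F}$
$C = 0$ ($C = 0^{2} \left(1 + 2 \cdot 0\right) \left(2 + \frac{1}{2 - 3}\right) = 0 \left(1 + 0\right) \left(2 + \frac{1}{-1}\right) = 0 \cdot 1 \left(2 - 1\right) = 0 \cdot 1 = 0$)
$- 52 C \left(-1\right) = \left(-52\right) 0 \left(-1\right) = 0 \left(-1\right) = 0$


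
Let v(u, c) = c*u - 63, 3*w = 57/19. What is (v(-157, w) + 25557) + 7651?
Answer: 32988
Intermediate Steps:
w = 1 (w = (57/19)/3 = (57*(1/19))/3 = (⅓)*3 = 1)
v(u, c) = -63 + c*u
(v(-157, w) + 25557) + 7651 = ((-63 + 1*(-157)) + 25557) + 7651 = ((-63 - 157) + 25557) + 7651 = (-220 + 25557) + 7651 = 25337 + 7651 = 32988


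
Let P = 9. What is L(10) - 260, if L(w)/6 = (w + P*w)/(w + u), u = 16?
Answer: -3080/13 ≈ -236.92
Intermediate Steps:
L(w) = 60*w/(16 + w) (L(w) = 6*((w + 9*w)/(w + 16)) = 6*((10*w)/(16 + w)) = 6*(10*w/(16 + w)) = 60*w/(16 + w))
L(10) - 260 = 60*10/(16 + 10) - 260 = 60*10/26 - 260 = 60*10*(1/26) - 260 = 300/13 - 260 = -3080/13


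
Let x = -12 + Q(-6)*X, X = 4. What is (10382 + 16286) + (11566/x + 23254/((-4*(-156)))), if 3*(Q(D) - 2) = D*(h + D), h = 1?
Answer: 25296845/936 ≈ 27027.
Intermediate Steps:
Q(D) = 2 + D*(1 + D)/3 (Q(D) = 2 + (D*(1 + D))/3 = 2 + D*(1 + D)/3)
x = 36 (x = -12 + (2 + (⅓)*(-6) + (⅓)*(-6)²)*4 = -12 + (2 - 2 + (⅓)*36)*4 = -12 + (2 - 2 + 12)*4 = -12 + 12*4 = -12 + 48 = 36)
(10382 + 16286) + (11566/x + 23254/((-4*(-156)))) = (10382 + 16286) + (11566/36 + 23254/((-4*(-156)))) = 26668 + (11566*(1/36) + 23254/624) = 26668 + (5783/18 + 23254*(1/624)) = 26668 + (5783/18 + 11627/312) = 26668 + 335597/936 = 25296845/936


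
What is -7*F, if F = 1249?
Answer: -8743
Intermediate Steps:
-7*F = -7*1249 = -8743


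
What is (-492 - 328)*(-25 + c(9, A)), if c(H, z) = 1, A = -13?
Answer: 19680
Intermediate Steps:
(-492 - 328)*(-25 + c(9, A)) = (-492 - 328)*(-25 + 1) = -820*(-24) = 19680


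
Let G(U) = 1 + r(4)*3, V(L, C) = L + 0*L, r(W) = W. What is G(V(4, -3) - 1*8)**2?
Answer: 169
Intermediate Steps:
V(L, C) = L (V(L, C) = L + 0 = L)
G(U) = 13 (G(U) = 1 + 4*3 = 1 + 12 = 13)
G(V(4, -3) - 1*8)**2 = 13**2 = 169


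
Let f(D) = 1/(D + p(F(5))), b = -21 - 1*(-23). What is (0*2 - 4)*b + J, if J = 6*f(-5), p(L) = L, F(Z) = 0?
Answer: -46/5 ≈ -9.2000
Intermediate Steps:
b = 2 (b = -21 + 23 = 2)
f(D) = 1/D (f(D) = 1/(D + 0) = 1/D)
J = -6/5 (J = 6/(-5) = 6*(-⅕) = -6/5 ≈ -1.2000)
(0*2 - 4)*b + J = (0*2 - 4)*2 - 6/5 = (0 - 4)*2 - 6/5 = -4*2 - 6/5 = -8 - 6/5 = -46/5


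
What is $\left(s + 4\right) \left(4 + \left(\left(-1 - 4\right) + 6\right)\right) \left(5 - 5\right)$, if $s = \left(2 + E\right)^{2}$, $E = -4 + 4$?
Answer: $0$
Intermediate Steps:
$E = 0$
$s = 4$ ($s = \left(2 + 0\right)^{2} = 2^{2} = 4$)
$\left(s + 4\right) \left(4 + \left(\left(-1 - 4\right) + 6\right)\right) \left(5 - 5\right) = \left(4 + 4\right) \left(4 + \left(\left(-1 - 4\right) + 6\right)\right) \left(5 - 5\right) = 8 \left(4 + \left(-5 + 6\right)\right) 0 = 8 \left(4 + 1\right) 0 = 8 \cdot 5 \cdot 0 = 8 \cdot 0 = 0$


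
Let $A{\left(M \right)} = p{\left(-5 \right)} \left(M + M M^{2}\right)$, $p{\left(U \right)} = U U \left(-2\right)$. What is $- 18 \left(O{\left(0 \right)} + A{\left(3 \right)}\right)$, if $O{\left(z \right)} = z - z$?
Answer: $27000$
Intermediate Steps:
$p{\left(U \right)} = - 2 U^{2}$ ($p{\left(U \right)} = U^{2} \left(-2\right) = - 2 U^{2}$)
$O{\left(z \right)} = 0$
$A{\left(M \right)} = - 50 M - 50 M^{3}$ ($A{\left(M \right)} = - 2 \left(-5\right)^{2} \left(M + M M^{2}\right) = \left(-2\right) 25 \left(M + M^{3}\right) = - 50 \left(M + M^{3}\right) = - 50 M - 50 M^{3}$)
$- 18 \left(O{\left(0 \right)} + A{\left(3 \right)}\right) = - 18 \left(0 - 150 \left(1 + 3^{2}\right)\right) = - 18 \left(0 - 150 \left(1 + 9\right)\right) = - 18 \left(0 - 150 \cdot 10\right) = - 18 \left(0 - 1500\right) = \left(-18\right) \left(-1500\right) = 27000$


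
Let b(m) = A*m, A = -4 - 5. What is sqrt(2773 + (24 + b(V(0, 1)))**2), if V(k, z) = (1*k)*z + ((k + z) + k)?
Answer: sqrt(2998) ≈ 54.754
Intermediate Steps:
A = -9
V(k, z) = z + 2*k + k*z (V(k, z) = k*z + (z + 2*k) = z + 2*k + k*z)
b(m) = -9*m
sqrt(2773 + (24 + b(V(0, 1)))**2) = sqrt(2773 + (24 - 9*(1 + 2*0 + 0*1))**2) = sqrt(2773 + (24 - 9*(1 + 0 + 0))**2) = sqrt(2773 + (24 - 9*1)**2) = sqrt(2773 + (24 - 9)**2) = sqrt(2773 + 15**2) = sqrt(2773 + 225) = sqrt(2998)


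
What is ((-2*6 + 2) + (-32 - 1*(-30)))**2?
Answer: 144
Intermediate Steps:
((-2*6 + 2) + (-32 - 1*(-30)))**2 = ((-12 + 2) + (-32 + 30))**2 = (-10 - 2)**2 = (-12)**2 = 144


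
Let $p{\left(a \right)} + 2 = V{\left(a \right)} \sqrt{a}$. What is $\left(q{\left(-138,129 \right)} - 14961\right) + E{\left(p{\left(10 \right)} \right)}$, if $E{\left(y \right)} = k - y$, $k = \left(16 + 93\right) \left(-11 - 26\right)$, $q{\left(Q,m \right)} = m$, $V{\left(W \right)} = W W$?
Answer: $-18863 - 100 \sqrt{10} \approx -19179.0$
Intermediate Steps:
$V{\left(W \right)} = W^{2}$
$p{\left(a \right)} = -2 + a^{\frac{5}{2}}$ ($p{\left(a \right)} = -2 + a^{2} \sqrt{a} = -2 + a^{\frac{5}{2}}$)
$k = -4033$ ($k = 109 \left(-37\right) = -4033$)
$E{\left(y \right)} = -4033 - y$
$\left(q{\left(-138,129 \right)} - 14961\right) + E{\left(p{\left(10 \right)} \right)} = \left(129 - 14961\right) - \left(4031 + 10^{\frac{5}{2}}\right) = -14832 - \left(4031 + 100 \sqrt{10}\right) = -18863 - 100 \sqrt{10}$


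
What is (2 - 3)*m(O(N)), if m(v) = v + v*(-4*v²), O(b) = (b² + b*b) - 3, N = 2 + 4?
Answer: 1313967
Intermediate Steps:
N = 6
O(b) = -3 + 2*b² (O(b) = (b² + b²) - 3 = 2*b² - 3 = -3 + 2*b²)
m(v) = v - 4*v³
(2 - 3)*m(O(N)) = (2 - 3)*((-3 + 2*6²) - 4*(-3 + 2*6²)³) = -((-3 + 2*36) - 4*(-3 + 2*36)³) = -((-3 + 72) - 4*(-3 + 72)³) = -(69 - 4*69³) = -(69 - 4*328509) = -(69 - 1314036) = -1*(-1313967) = 1313967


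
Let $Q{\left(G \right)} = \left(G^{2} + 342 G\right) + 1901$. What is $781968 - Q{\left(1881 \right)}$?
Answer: $-3401396$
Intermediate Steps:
$Q{\left(G \right)} = 1901 + G^{2} + 342 G$
$781968 - Q{\left(1881 \right)} = 781968 - \left(1901 + 1881^{2} + 342 \cdot 1881\right) = 781968 - \left(1901 + 3538161 + 643302\right) = 781968 - 4183364 = -3401396$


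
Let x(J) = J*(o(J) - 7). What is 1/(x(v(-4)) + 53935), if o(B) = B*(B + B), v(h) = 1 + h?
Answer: 1/53902 ≈ 1.8552e-5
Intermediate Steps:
o(B) = 2*B² (o(B) = B*(2*B) = 2*B²)
x(J) = J*(-7 + 2*J²) (x(J) = J*(2*J² - 7) = J*(-7 + 2*J²))
1/(x(v(-4)) + 53935) = 1/((1 - 4)*(-7 + 2*(1 - 4)²) + 53935) = 1/(-3*(-7 + 2*(-3)²) + 53935) = 1/(-3*(-7 + 2*9) + 53935) = 1/(-3*(-7 + 18) + 53935) = 1/(-3*11 + 53935) = 1/(-33 + 53935) = 1/53902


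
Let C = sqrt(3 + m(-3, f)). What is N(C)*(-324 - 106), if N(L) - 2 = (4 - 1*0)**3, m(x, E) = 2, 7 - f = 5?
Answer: -28380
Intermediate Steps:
f = 2 (f = 7 - 1*5 = 7 - 5 = 2)
C = sqrt(5) (C = sqrt(3 + 2) = sqrt(5) ≈ 2.2361)
N(L) = 66 (N(L) = 2 + (4 - 1*0)**3 = 2 + (4 + 0)**3 = 2 + 4**3 = 2 + 64 = 66)
N(C)*(-324 - 106) = 66*(-324 - 106) = 66*(-430) = -28380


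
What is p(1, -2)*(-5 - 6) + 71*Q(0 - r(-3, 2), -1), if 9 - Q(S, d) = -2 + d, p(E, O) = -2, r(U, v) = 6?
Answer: 874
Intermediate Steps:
Q(S, d) = 11 - d (Q(S, d) = 9 - (-2 + d) = 9 + (2 - d) = 11 - d)
p(1, -2)*(-5 - 6) + 71*Q(0 - r(-3, 2), -1) = -2*(-5 - 6) + 71*(11 - 1*(-1)) = -2*(-11) + 71*(11 + 1) = 22 + 71*12 = 22 + 852 = 874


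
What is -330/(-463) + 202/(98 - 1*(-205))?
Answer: 1916/1389 ≈ 1.3794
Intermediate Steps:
-330/(-463) + 202/(98 - 1*(-205)) = -330*(-1/463) + 202/(98 + 205) = 330/463 + 202/303 = 330/463 + 202*(1/303) = 330/463 + ⅔ = 1916/1389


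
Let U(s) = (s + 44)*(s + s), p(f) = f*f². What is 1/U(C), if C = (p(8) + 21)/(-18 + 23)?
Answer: 25/802698 ≈ 3.1145e-5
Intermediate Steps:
p(f) = f³
C = 533/5 (C = (8³ + 21)/(-18 + 23) = (512 + 21)/5 = 533*(⅕) = 533/5 ≈ 106.60)
U(s) = 2*s*(44 + s) (U(s) = (44 + s)*(2*s) = 2*s*(44 + s))
1/U(C) = 1/(2*(533/5)*(44 + 533/5)) = 1/(2*(533/5)*(753/5)) = 1/(802698/25) = 25/802698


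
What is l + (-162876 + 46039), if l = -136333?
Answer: -253170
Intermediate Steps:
l + (-162876 + 46039) = -136333 + (-162876 + 46039) = -136333 - 116837 = -253170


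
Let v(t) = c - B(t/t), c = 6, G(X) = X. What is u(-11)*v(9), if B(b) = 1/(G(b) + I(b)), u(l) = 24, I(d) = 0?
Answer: 120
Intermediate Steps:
B(b) = 1/b (B(b) = 1/(b + 0) = 1/b)
v(t) = 5 (v(t) = 6 - 1/(t/t) = 6 - 1/1 = 6 - 1*1 = 6 - 1 = 5)
u(-11)*v(9) = 24*5 = 120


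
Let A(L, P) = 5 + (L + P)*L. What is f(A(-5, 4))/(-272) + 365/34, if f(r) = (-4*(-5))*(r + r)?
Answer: 315/34 ≈ 9.2647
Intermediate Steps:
A(L, P) = 5 + L*(L + P)
f(r) = 40*r (f(r) = 20*(2*r) = 40*r)
f(A(-5, 4))/(-272) + 365/34 = (40*(5 + (-5)**2 - 5*4))/(-272) + 365/34 = (40*(5 + 25 - 20))*(-1/272) + 365*(1/34) = (40*10)*(-1/272) + 365/34 = 400*(-1/272) + 365/34 = -25/17 + 365/34 = 315/34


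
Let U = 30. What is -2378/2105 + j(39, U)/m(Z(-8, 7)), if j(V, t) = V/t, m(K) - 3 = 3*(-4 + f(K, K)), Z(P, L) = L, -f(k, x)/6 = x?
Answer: -647533/568350 ≈ -1.1393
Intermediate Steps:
f(k, x) = -6*x
m(K) = -9 - 18*K (m(K) = 3 + 3*(-4 - 6*K) = 3 + (-12 - 18*K) = -9 - 18*K)
-2378/2105 + j(39, U)/m(Z(-8, 7)) = -2378/2105 + (39/30)/(-9 - 18*7) = -2378*1/2105 + (39*(1/30))/(-9 - 126) = -2378/2105 + (13/10)/(-135) = -2378/2105 + (13/10)*(-1/135) = -2378/2105 - 13/1350 = -647533/568350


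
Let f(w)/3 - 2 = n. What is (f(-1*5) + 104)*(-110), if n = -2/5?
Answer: -11968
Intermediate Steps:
n = -⅖ (n = -2*⅕ = -⅖ ≈ -0.40000)
f(w) = 24/5 (f(w) = 6 + 3*(-⅖) = 6 - 6/5 = 24/5)
(f(-1*5) + 104)*(-110) = (24/5 + 104)*(-110) = (544/5)*(-110) = -11968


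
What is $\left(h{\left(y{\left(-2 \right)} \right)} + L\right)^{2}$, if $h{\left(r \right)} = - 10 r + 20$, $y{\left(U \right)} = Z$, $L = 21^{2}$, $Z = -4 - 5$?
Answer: $303601$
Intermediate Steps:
$Z = -9$
$L = 441$
$y{\left(U \right)} = -9$
$h{\left(r \right)} = 20 - 10 r$
$\left(h{\left(y{\left(-2 \right)} \right)} + L\right)^{2} = \left(\left(20 - -90\right) + 441\right)^{2} = \left(\left(20 + 90\right) + 441\right)^{2} = \left(110 + 441\right)^{2} = 551^{2} = 303601$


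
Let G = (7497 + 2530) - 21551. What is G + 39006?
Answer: 27482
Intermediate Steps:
G = -11524 (G = 10027 - 21551 = -11524)
G + 39006 = -11524 + 39006 = 27482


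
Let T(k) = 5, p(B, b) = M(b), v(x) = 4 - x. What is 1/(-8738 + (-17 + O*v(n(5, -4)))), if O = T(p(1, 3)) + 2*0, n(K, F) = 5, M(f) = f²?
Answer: -1/8760 ≈ -0.00011416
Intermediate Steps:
p(B, b) = b²
O = 5 (O = 5 + 2*0 = 5 + 0 = 5)
1/(-8738 + (-17 + O*v(n(5, -4)))) = 1/(-8738 + (-17 + 5*(4 - 1*5))) = 1/(-8738 + (-17 + 5*(4 - 5))) = 1/(-8738 + (-17 + 5*(-1))) = 1/(-8738 + (-17 - 5)) = 1/(-8738 - 22) = 1/(-8760) = -1/8760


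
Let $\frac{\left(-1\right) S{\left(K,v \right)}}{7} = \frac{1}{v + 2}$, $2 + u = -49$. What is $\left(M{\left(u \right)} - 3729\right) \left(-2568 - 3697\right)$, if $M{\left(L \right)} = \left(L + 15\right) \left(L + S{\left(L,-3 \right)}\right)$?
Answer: $13438425$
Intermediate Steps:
$u = -51$ ($u = -2 - 49 = -51$)
$S{\left(K,v \right)} = - \frac{7}{2 + v}$ ($S{\left(K,v \right)} = - \frac{7}{v + 2} = - \frac{7}{2 + v}$)
$M{\left(L \right)} = \left(7 + L\right) \left(15 + L\right)$ ($M{\left(L \right)} = \left(L + 15\right) \left(L - \frac{7}{2 - 3}\right) = \left(15 + L\right) \left(L - \frac{7}{-1}\right) = \left(15 + L\right) \left(L - -7\right) = \left(15 + L\right) \left(L + 7\right) = \left(15 + L\right) \left(7 + L\right) = \left(7 + L\right) \left(15 + L\right)$)
$\left(M{\left(u \right)} - 3729\right) \left(-2568 - 3697\right) = \left(\left(105 + \left(-51\right)^{2} + 22 \left(-51\right)\right) - 3729\right) \left(-2568 - 3697\right) = \left(\left(105 + 2601 - 1122\right) - 3729\right) \left(-6265\right) = \left(1584 - 3729\right) \left(-6265\right) = \left(-2145\right) \left(-6265\right) = 13438425$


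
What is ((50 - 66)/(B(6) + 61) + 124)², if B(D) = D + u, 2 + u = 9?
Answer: 20976400/1369 ≈ 15322.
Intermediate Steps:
u = 7 (u = -2 + 9 = 7)
B(D) = 7 + D (B(D) = D + 7 = 7 + D)
((50 - 66)/(B(6) + 61) + 124)² = ((50 - 66)/((7 + 6) + 61) + 124)² = (-16/(13 + 61) + 124)² = (-16/74 + 124)² = (-16*1/74 + 124)² = (-8/37 + 124)² = (4580/37)² = 20976400/1369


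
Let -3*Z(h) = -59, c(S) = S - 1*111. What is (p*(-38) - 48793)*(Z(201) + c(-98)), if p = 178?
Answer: 10518792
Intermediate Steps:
c(S) = -111 + S (c(S) = S - 111 = -111 + S)
Z(h) = 59/3 (Z(h) = -⅓*(-59) = 59/3)
(p*(-38) - 48793)*(Z(201) + c(-98)) = (178*(-38) - 48793)*(59/3 + (-111 - 98)) = (-6764 - 48793)*(59/3 - 209) = -55557*(-568/3) = 10518792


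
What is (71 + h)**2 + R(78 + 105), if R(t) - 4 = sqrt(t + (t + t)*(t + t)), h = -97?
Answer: 680 + sqrt(134139) ≈ 1046.3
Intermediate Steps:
R(t) = 4 + sqrt(t + 4*t**2) (R(t) = 4 + sqrt(t + (t + t)*(t + t)) = 4 + sqrt(t + (2*t)*(2*t)) = 4 + sqrt(t + 4*t**2))
(71 + h)**2 + R(78 + 105) = (71 - 97)**2 + (4 + sqrt((78 + 105)*(1 + 4*(78 + 105)))) = (-26)**2 + (4 + sqrt(183*(1 + 4*183))) = 676 + (4 + sqrt(183*(1 + 732))) = 676 + (4 + sqrt(183*733)) = 676 + (4 + sqrt(134139)) = 680 + sqrt(134139)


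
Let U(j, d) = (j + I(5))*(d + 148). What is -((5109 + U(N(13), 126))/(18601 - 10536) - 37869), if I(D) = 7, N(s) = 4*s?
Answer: 61078442/1613 ≈ 37866.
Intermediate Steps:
U(j, d) = (7 + j)*(148 + d) (U(j, d) = (j + 7)*(d + 148) = (7 + j)*(148 + d))
-((5109 + U(N(13), 126))/(18601 - 10536) - 37869) = -((5109 + (1036 + 7*126 + 148*(4*13) + 126*(4*13)))/(18601 - 10536) - 37869) = -((5109 + (1036 + 882 + 148*52 + 126*52))/8065 - 37869) = -((5109 + (1036 + 882 + 7696 + 6552))*(1/8065) - 37869) = -((5109 + 16166)*(1/8065) - 37869) = -(21275*(1/8065) - 37869) = -(4255/1613 - 37869) = -1*(-61078442/1613) = 61078442/1613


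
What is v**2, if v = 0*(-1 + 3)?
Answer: 0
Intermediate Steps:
v = 0 (v = 0*2 = 0)
v**2 = 0**2 = 0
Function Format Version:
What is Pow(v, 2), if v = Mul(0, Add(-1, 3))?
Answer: 0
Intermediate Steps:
v = 0 (v = Mul(0, 2) = 0)
Pow(v, 2) = Pow(0, 2) = 0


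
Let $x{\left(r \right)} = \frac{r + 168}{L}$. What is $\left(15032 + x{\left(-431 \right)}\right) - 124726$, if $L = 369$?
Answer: $- \frac{40477349}{369} \approx -1.0969 \cdot 10^{5}$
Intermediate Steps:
$x{\left(r \right)} = \frac{56}{123} + \frac{r}{369}$ ($x{\left(r \right)} = \frac{r + 168}{369} = \left(168 + r\right) \frac{1}{369} = \frac{56}{123} + \frac{r}{369}$)
$\left(15032 + x{\left(-431 \right)}\right) - 124726 = \left(15032 + \left(\frac{56}{123} + \frac{1}{369} \left(-431\right)\right)\right) - 124726 = \left(15032 + \left(\frac{56}{123} - \frac{431}{369}\right)\right) - 124726 = \left(15032 - \frac{263}{369}\right) - 124726 = \frac{5546545}{369} - 124726 = - \frac{40477349}{369}$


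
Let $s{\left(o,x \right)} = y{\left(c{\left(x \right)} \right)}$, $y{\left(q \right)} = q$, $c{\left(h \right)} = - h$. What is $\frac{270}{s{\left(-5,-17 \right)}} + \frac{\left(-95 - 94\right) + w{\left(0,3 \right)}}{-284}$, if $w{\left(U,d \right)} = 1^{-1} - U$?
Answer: $\frac{19969}{1207} \approx 16.544$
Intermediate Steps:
$s{\left(o,x \right)} = - x$
$w{\left(U,d \right)} = 1 - U$
$\frac{270}{s{\left(-5,-17 \right)}} + \frac{\left(-95 - 94\right) + w{\left(0,3 \right)}}{-284} = \frac{270}{\left(-1\right) \left(-17\right)} + \frac{\left(-95 - 94\right) + \left(1 - 0\right)}{-284} = \frac{270}{17} + \left(-189 + \left(1 + 0\right)\right) \left(- \frac{1}{284}\right) = 270 \cdot \frac{1}{17} + \left(-189 + 1\right) \left(- \frac{1}{284}\right) = \frac{270}{17} - - \frac{47}{71} = \frac{270}{17} + \frac{47}{71} = \frac{19969}{1207}$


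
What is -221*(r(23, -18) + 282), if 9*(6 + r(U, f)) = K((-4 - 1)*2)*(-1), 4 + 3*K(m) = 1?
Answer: -549185/9 ≈ -61021.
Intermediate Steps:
K(m) = -1 (K(m) = -4/3 + (1/3)*1 = -4/3 + 1/3 = -1)
r(U, f) = -53/9 (r(U, f) = -6 + (-1*(-1))/9 = -6 + (1/9)*1 = -6 + 1/9 = -53/9)
-221*(r(23, -18) + 282) = -221*(-53/9 + 282) = -221*2485/9 = -549185/9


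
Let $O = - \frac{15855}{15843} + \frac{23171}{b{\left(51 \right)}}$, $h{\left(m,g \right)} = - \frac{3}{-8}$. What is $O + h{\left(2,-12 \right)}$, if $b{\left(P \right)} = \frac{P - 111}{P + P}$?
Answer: $- \frac{8321023653}{211240} \approx -39391.0$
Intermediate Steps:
$h{\left(m,g \right)} = \frac{3}{8}$ ($h{\left(m,g \right)} = \left(-3\right) \left(- \frac{1}{8}\right) = \frac{3}{8}$)
$b{\left(P \right)} = \frac{-111 + P}{2 P}$
$O = - \frac{2080275717}{52810}$ ($O = - \frac{15855}{15843} + \frac{23171}{\frac{1}{2} \cdot \frac{1}{51} \left(-111 + 51\right)} = \left(-15855\right) \frac{1}{15843} + \frac{23171}{\frac{1}{2} \cdot \frac{1}{51} \left(-60\right)} = - \frac{5285}{5281} + \frac{23171}{- \frac{10}{17}} = - \frac{5285}{5281} + 23171 \left(- \frac{17}{10}\right) = - \frac{5285}{5281} - \frac{393907}{10} = - \frac{2080275717}{52810} \approx -39392.0$)
$O + h{\left(2,-12 \right)} = - \frac{2080275717}{52810} + \frac{3}{8} = - \frac{8321023653}{211240}$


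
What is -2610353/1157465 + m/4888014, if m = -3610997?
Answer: -16939044651547/5657705124510 ≈ -2.9940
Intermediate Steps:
-2610353/1157465 + m/4888014 = -2610353/1157465 - 3610997/4888014 = -16939044651547/5657705124510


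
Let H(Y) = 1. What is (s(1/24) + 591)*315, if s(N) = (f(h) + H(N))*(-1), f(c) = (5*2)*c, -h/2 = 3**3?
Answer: 355950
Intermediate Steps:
h = -54 (h = -2*3**3 = -2*27 = -54)
f(c) = 10*c
s(N) = 539 (s(N) = (10*(-54) + 1)*(-1) = (-540 + 1)*(-1) = -539*(-1) = 539)
(s(1/24) + 591)*315 = (539 + 591)*315 = 1130*315 = 355950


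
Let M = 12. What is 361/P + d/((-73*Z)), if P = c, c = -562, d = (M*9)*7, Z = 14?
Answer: -56701/41026 ≈ -1.3821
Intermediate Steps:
d = 756 (d = (12*9)*7 = 108*7 = 756)
P = -562
361/P + d/((-73*Z)) = 361/(-562) + 756/((-73*14)) = 361*(-1/562) + 756/(-1022) = -361/562 + 756*(-1/1022) = -361/562 - 54/73 = -56701/41026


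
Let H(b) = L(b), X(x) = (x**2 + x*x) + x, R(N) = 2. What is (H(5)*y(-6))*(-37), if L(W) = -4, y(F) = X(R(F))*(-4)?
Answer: -5920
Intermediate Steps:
X(x) = x + 2*x**2 (X(x) = (x**2 + x**2) + x = 2*x**2 + x = x + 2*x**2)
y(F) = -40 (y(F) = (2*(1 + 2*2))*(-4) = (2*(1 + 4))*(-4) = (2*5)*(-4) = 10*(-4) = -40)
H(b) = -4
(H(5)*y(-6))*(-37) = -4*(-40)*(-37) = 160*(-37) = -5920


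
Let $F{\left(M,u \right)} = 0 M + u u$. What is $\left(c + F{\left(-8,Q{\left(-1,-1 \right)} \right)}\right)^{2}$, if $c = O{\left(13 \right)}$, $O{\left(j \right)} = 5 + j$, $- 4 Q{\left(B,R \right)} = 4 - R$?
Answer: $\frac{97969}{256} \approx 382.69$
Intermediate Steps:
$Q{\left(B,R \right)} = -1 + \frac{R}{4}$ ($Q{\left(B,R \right)} = - \frac{4 - R}{4} = -1 + \frac{R}{4}$)
$F{\left(M,u \right)} = u^{2}$ ($F{\left(M,u \right)} = 0 + u^{2} = u^{2}$)
$c = 18$ ($c = 5 + 13 = 18$)
$\left(c + F{\left(-8,Q{\left(-1,-1 \right)} \right)}\right)^{2} = \left(18 + \left(-1 + \frac{1}{4} \left(-1\right)\right)^{2}\right)^{2} = \left(18 + \left(-1 - \frac{1}{4}\right)^{2}\right)^{2} = \left(18 + \left(- \frac{5}{4}\right)^{2}\right)^{2} = \left(18 + \frac{25}{16}\right)^{2} = \left(\frac{313}{16}\right)^{2} = \frac{97969}{256}$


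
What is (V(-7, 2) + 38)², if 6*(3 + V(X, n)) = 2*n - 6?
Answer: 10816/9 ≈ 1201.8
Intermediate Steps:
V(X, n) = -4 + n/3 (V(X, n) = -3 + (2*n - 6)/6 = -3 + (-6 + 2*n)/6 = -3 + (-1 + n/3) = -4 + n/3)
(V(-7, 2) + 38)² = ((-4 + (⅓)*2) + 38)² = ((-4 + ⅔) + 38)² = (-10/3 + 38)² = (104/3)² = 10816/9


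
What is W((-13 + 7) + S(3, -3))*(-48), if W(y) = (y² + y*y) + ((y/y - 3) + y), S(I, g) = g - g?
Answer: -3072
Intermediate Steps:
S(I, g) = 0
W(y) = -2 + y + 2*y² (W(y) = (y² + y²) + ((1 - 3) + y) = 2*y² + (-2 + y) = -2 + y + 2*y²)
W((-13 + 7) + S(3, -3))*(-48) = (-2 + ((-13 + 7) + 0) + 2*((-13 + 7) + 0)²)*(-48) = (-2 + (-6 + 0) + 2*(-6 + 0)²)*(-48) = (-2 - 6 + 2*(-6)²)*(-48) = (-2 - 6 + 2*36)*(-48) = (-2 - 6 + 72)*(-48) = 64*(-48) = -3072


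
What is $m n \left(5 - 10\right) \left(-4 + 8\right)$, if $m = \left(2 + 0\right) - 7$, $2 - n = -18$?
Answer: $2000$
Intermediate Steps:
$n = 20$ ($n = 2 - -18 = 2 + 18 = 20$)
$m = -5$ ($m = 2 - 7 = -5$)
$m n \left(5 - 10\right) \left(-4 + 8\right) = \left(-5\right) 20 \left(5 - 10\right) \left(-4 + 8\right) = - 100 \left(\left(-5\right) 4\right) = \left(-100\right) \left(-20\right) = 2000$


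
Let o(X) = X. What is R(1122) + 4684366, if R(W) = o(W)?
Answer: 4685488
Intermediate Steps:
R(W) = W
R(1122) + 4684366 = 1122 + 4684366 = 4685488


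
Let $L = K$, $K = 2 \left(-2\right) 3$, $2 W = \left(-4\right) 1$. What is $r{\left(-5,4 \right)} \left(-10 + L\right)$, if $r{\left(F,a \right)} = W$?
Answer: $44$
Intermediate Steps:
$W = -2$ ($W = \frac{\left(-4\right) 1}{2} = \frac{1}{2} \left(-4\right) = -2$)
$K = -12$ ($K = \left(-4\right) 3 = -12$)
$r{\left(F,a \right)} = -2$
$L = -12$
$r{\left(-5,4 \right)} \left(-10 + L\right) = - 2 \left(-10 - 12\right) = \left(-2\right) \left(-22\right) = 44$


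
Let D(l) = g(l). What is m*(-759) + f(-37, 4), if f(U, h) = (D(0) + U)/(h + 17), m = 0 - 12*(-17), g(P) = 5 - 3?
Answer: -464513/3 ≈ -1.5484e+5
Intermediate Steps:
g(P) = 2
D(l) = 2
m = 204 (m = 0 + 204 = 204)
f(U, h) = (2 + U)/(17 + h) (f(U, h) = (2 + U)/(h + 17) = (2 + U)/(17 + h))
m*(-759) + f(-37, 4) = 204*(-759) + (2 - 37)/(17 + 4) = -154836 - 35/21 = -154836 + (1/21)*(-35) = -154836 - 5/3 = -464513/3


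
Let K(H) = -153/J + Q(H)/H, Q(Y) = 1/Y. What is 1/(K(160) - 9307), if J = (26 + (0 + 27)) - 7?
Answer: -588800/5481919977 ≈ -0.00010741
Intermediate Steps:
J = 46 (J = (26 + 27) - 7 = 53 - 7 = 46)
K(H) = -153/46 + H⁻² (K(H) = -153/46 + 1/(H*H) = -153*1/46 + H⁻² = -153/46 + H⁻²)
1/(K(160) - 9307) = 1/((-153/46 + 160⁻²) - 9307) = 1/((-153/46 + 1/25600) - 9307) = 1/(-1958377/588800 - 9307) = 1/(-5481919977/588800) = -588800/5481919977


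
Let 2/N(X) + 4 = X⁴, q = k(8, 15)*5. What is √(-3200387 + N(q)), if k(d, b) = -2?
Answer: 5*I*√65261779638/714 ≈ 1789.0*I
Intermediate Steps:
q = -10 (q = -2*5 = -10)
N(X) = 2/(-4 + X⁴)
√(-3200387 + N(q)) = √(-3200387 + 2/(-4 + (-10)⁴)) = √(-3200387 + 2/(-4 + 10000)) = √(-3200387 + 2/9996) = √(-3200387 + 2*(1/9996)) = √(-3200387 + 1/4998) = √(-15995534225/4998) = 5*I*√65261779638/714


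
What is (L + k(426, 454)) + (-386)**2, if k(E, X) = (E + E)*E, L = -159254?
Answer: 352694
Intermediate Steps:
k(E, X) = 2*E**2 (k(E, X) = (2*E)*E = 2*E**2)
(L + k(426, 454)) + (-386)**2 = (-159254 + 2*426**2) + (-386)**2 = (-159254 + 2*181476) + 148996 = (-159254 + 362952) + 148996 = 203698 + 148996 = 352694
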